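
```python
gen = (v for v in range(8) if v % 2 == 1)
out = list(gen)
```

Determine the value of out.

Step 1: Filter range(8) keeping only odd values:
  v=0: even, excluded
  v=1: odd, included
  v=2: even, excluded
  v=3: odd, included
  v=4: even, excluded
  v=5: odd, included
  v=6: even, excluded
  v=7: odd, included
Therefore out = [1, 3, 5, 7].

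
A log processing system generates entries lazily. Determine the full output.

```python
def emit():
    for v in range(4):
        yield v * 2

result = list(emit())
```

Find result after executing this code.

Step 1: For each v in range(4), yield v * 2:
  v=0: yield 0 * 2 = 0
  v=1: yield 1 * 2 = 2
  v=2: yield 2 * 2 = 4
  v=3: yield 3 * 2 = 6
Therefore result = [0, 2, 4, 6].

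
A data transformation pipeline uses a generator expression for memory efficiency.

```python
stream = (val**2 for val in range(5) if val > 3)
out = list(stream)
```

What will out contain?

Step 1: For range(5), keep val > 3, then square:
  val=0: 0 <= 3, excluded
  val=1: 1 <= 3, excluded
  val=2: 2 <= 3, excluded
  val=3: 3 <= 3, excluded
  val=4: 4 > 3, yield 4**2 = 16
Therefore out = [16].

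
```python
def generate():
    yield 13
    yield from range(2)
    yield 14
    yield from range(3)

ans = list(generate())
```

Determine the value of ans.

Step 1: Trace yields in order:
  yield 13
  yield 0
  yield 1
  yield 14
  yield 0
  yield 1
  yield 2
Therefore ans = [13, 0, 1, 14, 0, 1, 2].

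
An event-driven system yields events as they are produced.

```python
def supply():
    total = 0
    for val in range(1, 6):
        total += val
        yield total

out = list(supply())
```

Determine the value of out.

Step 1: Generator accumulates running sum:
  val=1: total = 1, yield 1
  val=2: total = 3, yield 3
  val=3: total = 6, yield 6
  val=4: total = 10, yield 10
  val=5: total = 15, yield 15
Therefore out = [1, 3, 6, 10, 15].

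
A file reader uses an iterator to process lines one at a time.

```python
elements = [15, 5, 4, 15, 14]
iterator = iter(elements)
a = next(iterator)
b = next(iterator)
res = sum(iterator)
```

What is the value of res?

Step 1: Create iterator over [15, 5, 4, 15, 14].
Step 2: a = next() = 15, b = next() = 5.
Step 3: sum() of remaining [4, 15, 14] = 33.
Therefore res = 33.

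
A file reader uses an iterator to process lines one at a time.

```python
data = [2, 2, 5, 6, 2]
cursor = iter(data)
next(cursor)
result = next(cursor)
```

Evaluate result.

Step 1: Create iterator over [2, 2, 5, 6, 2].
Step 2: next() consumes 2.
Step 3: next() returns 2.
Therefore result = 2.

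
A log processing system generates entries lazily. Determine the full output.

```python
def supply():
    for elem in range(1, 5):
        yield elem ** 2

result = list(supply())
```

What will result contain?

Step 1: For each elem in range(1, 5), yield elem**2:
  elem=1: yield 1**2 = 1
  elem=2: yield 2**2 = 4
  elem=3: yield 3**2 = 9
  elem=4: yield 4**2 = 16
Therefore result = [1, 4, 9, 16].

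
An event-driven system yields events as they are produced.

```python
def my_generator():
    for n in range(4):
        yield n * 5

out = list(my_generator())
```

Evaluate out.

Step 1: For each n in range(4), yield n * 5:
  n=0: yield 0 * 5 = 0
  n=1: yield 1 * 5 = 5
  n=2: yield 2 * 5 = 10
  n=3: yield 3 * 5 = 15
Therefore out = [0, 5, 10, 15].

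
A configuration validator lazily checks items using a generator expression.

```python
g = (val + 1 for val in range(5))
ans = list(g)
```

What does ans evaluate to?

Step 1: For each val in range(5), compute val+1:
  val=0: 0+1 = 1
  val=1: 1+1 = 2
  val=2: 2+1 = 3
  val=3: 3+1 = 4
  val=4: 4+1 = 5
Therefore ans = [1, 2, 3, 4, 5].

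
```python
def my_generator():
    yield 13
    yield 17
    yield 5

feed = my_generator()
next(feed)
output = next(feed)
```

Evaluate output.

Step 1: my_generator() creates a generator.
Step 2: next(feed) yields 13 (consumed and discarded).
Step 3: next(feed) yields 17, assigned to output.
Therefore output = 17.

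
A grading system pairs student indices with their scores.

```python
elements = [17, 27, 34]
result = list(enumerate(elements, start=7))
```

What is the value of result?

Step 1: enumerate with start=7:
  (7, 17)
  (8, 27)
  (9, 34)
Therefore result = [(7, 17), (8, 27), (9, 34)].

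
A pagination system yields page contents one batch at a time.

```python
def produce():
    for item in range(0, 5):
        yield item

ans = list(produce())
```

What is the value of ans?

Step 1: The generator yields each value from range(0, 5).
Step 2: list() consumes all yields: [0, 1, 2, 3, 4].
Therefore ans = [0, 1, 2, 3, 4].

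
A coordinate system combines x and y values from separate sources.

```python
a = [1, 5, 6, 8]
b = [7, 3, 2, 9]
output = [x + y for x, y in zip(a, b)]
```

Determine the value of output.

Step 1: Add corresponding elements:
  1 + 7 = 8
  5 + 3 = 8
  6 + 2 = 8
  8 + 9 = 17
Therefore output = [8, 8, 8, 17].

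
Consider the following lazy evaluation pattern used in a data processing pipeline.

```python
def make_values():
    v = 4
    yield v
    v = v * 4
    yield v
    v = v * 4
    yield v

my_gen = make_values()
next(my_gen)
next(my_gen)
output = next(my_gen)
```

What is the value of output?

Step 1: Trace through generator execution:
  Yield 1: v starts at 4, yield 4
  Yield 2: v = 4 * 4 = 16, yield 16
  Yield 3: v = 16 * 4 = 64, yield 64
Step 2: First next() gets 4, second next() gets the second value, third next() yields 64.
Therefore output = 64.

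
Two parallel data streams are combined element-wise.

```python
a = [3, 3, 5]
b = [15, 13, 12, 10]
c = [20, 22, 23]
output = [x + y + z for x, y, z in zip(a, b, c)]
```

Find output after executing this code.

Step 1: zip three lists (truncates to shortest, len=3):
  3 + 15 + 20 = 38
  3 + 13 + 22 = 38
  5 + 12 + 23 = 40
Therefore output = [38, 38, 40].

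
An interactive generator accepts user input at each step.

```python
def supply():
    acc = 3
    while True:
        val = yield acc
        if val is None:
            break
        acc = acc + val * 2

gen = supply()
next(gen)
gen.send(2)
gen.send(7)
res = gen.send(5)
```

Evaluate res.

Step 1: next() -> yield acc=3.
Step 2: send(2) -> val=2, acc = 3 + 2*2 = 7, yield 7.
Step 3: send(7) -> val=7, acc = 7 + 7*2 = 21, yield 21.
Step 4: send(5) -> val=5, acc = 21 + 5*2 = 31, yield 31.
Therefore res = 31.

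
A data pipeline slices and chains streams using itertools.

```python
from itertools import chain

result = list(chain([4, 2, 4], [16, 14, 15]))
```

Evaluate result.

Step 1: chain() concatenates iterables: [4, 2, 4] + [16, 14, 15].
Therefore result = [4, 2, 4, 16, 14, 15].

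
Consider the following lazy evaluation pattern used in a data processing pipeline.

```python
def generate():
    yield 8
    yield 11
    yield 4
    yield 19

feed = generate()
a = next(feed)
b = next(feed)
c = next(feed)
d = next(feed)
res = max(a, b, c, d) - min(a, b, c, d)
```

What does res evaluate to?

Step 1: Create generator and consume all values:
  a = next(feed) = 8
  b = next(feed) = 11
  c = next(feed) = 4
  d = next(feed) = 19
Step 2: max = 19, min = 4, res = 19 - 4 = 15.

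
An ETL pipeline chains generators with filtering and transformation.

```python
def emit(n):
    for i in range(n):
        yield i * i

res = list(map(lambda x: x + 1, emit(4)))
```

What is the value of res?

Step 1: emit(4) yields squares: [0, 1, 4, 9].
Step 2: map adds 1 to each: [1, 2, 5, 10].
Therefore res = [1, 2, 5, 10].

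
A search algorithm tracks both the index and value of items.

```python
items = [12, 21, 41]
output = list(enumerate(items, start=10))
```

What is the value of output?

Step 1: enumerate with start=10:
  (10, 12)
  (11, 21)
  (12, 41)
Therefore output = [(10, 12), (11, 21), (12, 41)].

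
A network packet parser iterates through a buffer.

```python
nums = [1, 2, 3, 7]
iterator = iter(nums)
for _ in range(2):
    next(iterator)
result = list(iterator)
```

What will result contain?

Step 1: Create iterator over [1, 2, 3, 7].
Step 2: Advance 2 positions (consuming [1, 2]).
Step 3: list() collects remaining elements: [3, 7].
Therefore result = [3, 7].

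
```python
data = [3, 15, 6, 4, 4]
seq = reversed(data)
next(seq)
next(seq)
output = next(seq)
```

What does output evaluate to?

Step 1: reversed([3, 15, 6, 4, 4]) gives iterator: [4, 4, 6, 15, 3].
Step 2: First next() = 4, second next() = 4.
Step 3: Third next() = 6.
Therefore output = 6.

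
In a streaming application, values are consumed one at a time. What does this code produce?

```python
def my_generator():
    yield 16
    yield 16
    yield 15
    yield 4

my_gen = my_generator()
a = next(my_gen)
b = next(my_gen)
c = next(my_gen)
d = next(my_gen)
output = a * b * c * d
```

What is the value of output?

Step 1: Create generator and consume all values:
  a = next(my_gen) = 16
  b = next(my_gen) = 16
  c = next(my_gen) = 15
  d = next(my_gen) = 4
Step 2: output = 16 * 16 * 15 * 4 = 15360.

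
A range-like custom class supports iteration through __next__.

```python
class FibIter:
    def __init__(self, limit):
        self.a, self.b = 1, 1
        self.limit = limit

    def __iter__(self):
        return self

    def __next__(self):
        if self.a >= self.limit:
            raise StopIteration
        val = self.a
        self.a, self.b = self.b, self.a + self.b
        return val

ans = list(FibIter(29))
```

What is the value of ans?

Step 1: Fibonacci-like sequence (a=1, b=1) until >= 29:
  Yield 1, then a,b = 1,2
  Yield 1, then a,b = 2,3
  Yield 2, then a,b = 3,5
  Yield 3, then a,b = 5,8
  Yield 5, then a,b = 8,13
  Yield 8, then a,b = 13,21
  Yield 13, then a,b = 21,34
  Yield 21, then a,b = 34,55
Step 2: 34 >= 29, stop.
Therefore ans = [1, 1, 2, 3, 5, 8, 13, 21].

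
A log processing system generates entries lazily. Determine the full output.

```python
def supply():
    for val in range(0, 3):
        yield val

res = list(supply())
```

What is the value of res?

Step 1: The generator yields each value from range(0, 3).
Step 2: list() consumes all yields: [0, 1, 2].
Therefore res = [0, 1, 2].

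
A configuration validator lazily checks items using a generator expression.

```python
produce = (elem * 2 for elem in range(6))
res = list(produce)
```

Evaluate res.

Step 1: For each elem in range(6), compute elem*2:
  elem=0: 0*2 = 0
  elem=1: 1*2 = 2
  elem=2: 2*2 = 4
  elem=3: 3*2 = 6
  elem=4: 4*2 = 8
  elem=5: 5*2 = 10
Therefore res = [0, 2, 4, 6, 8, 10].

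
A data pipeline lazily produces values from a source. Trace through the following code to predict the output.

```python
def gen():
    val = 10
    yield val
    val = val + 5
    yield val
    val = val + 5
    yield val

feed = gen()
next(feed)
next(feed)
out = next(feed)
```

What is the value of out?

Step 1: Trace through generator execution:
  Yield 1: val starts at 10, yield 10
  Yield 2: val = 10 + 5 = 15, yield 15
  Yield 3: val = 15 + 5 = 20, yield 20
Step 2: First next() gets 10, second next() gets the second value, third next() yields 20.
Therefore out = 20.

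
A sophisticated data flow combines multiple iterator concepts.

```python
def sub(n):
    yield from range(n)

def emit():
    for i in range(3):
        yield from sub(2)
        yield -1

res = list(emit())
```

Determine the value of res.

Step 1: For each i in range(3):
  i=0: yield from sub(2) -> [0, 1], then yield -1
  i=1: yield from sub(2) -> [0, 1], then yield -1
  i=2: yield from sub(2) -> [0, 1], then yield -1
Therefore res = [0, 1, -1, 0, 1, -1, 0, 1, -1].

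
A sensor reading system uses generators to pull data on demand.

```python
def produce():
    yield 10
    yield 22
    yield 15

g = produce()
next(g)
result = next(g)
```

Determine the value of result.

Step 1: produce() creates a generator.
Step 2: next(g) yields 10 (consumed and discarded).
Step 3: next(g) yields 22, assigned to result.
Therefore result = 22.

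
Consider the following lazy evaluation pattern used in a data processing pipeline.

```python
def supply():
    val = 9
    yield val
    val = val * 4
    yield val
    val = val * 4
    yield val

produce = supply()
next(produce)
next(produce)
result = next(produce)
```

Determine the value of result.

Step 1: Trace through generator execution:
  Yield 1: val starts at 9, yield 9
  Yield 2: val = 9 * 4 = 36, yield 36
  Yield 3: val = 36 * 4 = 144, yield 144
Step 2: First next() gets 9, second next() gets the second value, third next() yields 144.
Therefore result = 144.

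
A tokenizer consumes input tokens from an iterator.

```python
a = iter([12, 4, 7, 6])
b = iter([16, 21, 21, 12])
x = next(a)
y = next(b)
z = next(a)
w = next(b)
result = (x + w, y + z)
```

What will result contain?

Step 1: a iterates [12, 4, 7, 6], b iterates [16, 21, 21, 12].
Step 2: x = next(a) = 12, y = next(b) = 16.
Step 3: z = next(a) = 4, w = next(b) = 21.
Step 4: result = (12 + 21, 16 + 4) = (33, 20).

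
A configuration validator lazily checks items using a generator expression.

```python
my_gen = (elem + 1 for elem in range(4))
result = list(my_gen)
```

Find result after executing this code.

Step 1: For each elem in range(4), compute elem+1:
  elem=0: 0+1 = 1
  elem=1: 1+1 = 2
  elem=2: 2+1 = 3
  elem=3: 3+1 = 4
Therefore result = [1, 2, 3, 4].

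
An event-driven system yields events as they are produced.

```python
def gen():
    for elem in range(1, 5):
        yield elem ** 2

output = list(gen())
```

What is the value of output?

Step 1: For each elem in range(1, 5), yield elem**2:
  elem=1: yield 1**2 = 1
  elem=2: yield 2**2 = 4
  elem=3: yield 3**2 = 9
  elem=4: yield 4**2 = 16
Therefore output = [1, 4, 9, 16].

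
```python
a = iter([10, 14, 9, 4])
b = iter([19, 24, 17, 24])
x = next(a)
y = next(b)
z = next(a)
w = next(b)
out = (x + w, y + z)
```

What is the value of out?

Step 1: a iterates [10, 14, 9, 4], b iterates [19, 24, 17, 24].
Step 2: x = next(a) = 10, y = next(b) = 19.
Step 3: z = next(a) = 14, w = next(b) = 24.
Step 4: out = (10 + 24, 19 + 14) = (34, 33).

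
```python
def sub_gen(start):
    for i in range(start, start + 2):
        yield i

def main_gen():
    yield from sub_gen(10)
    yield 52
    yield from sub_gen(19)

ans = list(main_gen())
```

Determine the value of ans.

Step 1: main_gen() delegates to sub_gen(10):
  yield 10
  yield 11
Step 2: yield 52
Step 3: Delegates to sub_gen(19):
  yield 19
  yield 20
Therefore ans = [10, 11, 52, 19, 20].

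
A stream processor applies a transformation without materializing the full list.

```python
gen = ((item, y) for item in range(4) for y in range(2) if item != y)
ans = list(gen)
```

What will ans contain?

Step 1: Nested generator over range(4) x range(2) where item != y:
  (0, 0): excluded (item == y)
  (0, 1): included
  (1, 0): included
  (1, 1): excluded (item == y)
  (2, 0): included
  (2, 1): included
  (3, 0): included
  (3, 1): included
Therefore ans = [(0, 1), (1, 0), (2, 0), (2, 1), (3, 0), (3, 1)].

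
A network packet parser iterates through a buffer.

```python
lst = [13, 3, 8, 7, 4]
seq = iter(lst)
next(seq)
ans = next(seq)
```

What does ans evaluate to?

Step 1: Create iterator over [13, 3, 8, 7, 4].
Step 2: next() consumes 13.
Step 3: next() returns 3.
Therefore ans = 3.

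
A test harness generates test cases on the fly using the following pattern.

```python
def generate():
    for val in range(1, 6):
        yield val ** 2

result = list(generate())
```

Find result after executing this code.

Step 1: For each val in range(1, 6), yield val**2:
  val=1: yield 1**2 = 1
  val=2: yield 2**2 = 4
  val=3: yield 3**2 = 9
  val=4: yield 4**2 = 16
  val=5: yield 5**2 = 25
Therefore result = [1, 4, 9, 16, 25].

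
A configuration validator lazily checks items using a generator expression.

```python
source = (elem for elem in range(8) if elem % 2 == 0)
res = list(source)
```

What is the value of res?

Step 1: Filter range(8) keeping only even values:
  elem=0: even, included
  elem=1: odd, excluded
  elem=2: even, included
  elem=3: odd, excluded
  elem=4: even, included
  elem=5: odd, excluded
  elem=6: even, included
  elem=7: odd, excluded
Therefore res = [0, 2, 4, 6].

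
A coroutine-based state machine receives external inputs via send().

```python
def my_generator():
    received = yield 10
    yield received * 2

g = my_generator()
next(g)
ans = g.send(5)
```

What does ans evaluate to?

Step 1: next(g) advances to first yield, producing 10.
Step 2: send(5) resumes, received = 5.
Step 3: yield received * 2 = 5 * 2 = 10.
Therefore ans = 10.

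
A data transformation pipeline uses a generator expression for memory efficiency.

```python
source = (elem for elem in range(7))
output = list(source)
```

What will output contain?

Step 1: Generator expression iterates range(7): [0, 1, 2, 3, 4, 5, 6].
Step 2: list() collects all values.
Therefore output = [0, 1, 2, 3, 4, 5, 6].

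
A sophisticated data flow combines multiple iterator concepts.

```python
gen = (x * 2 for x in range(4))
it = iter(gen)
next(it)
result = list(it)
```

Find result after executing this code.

Step 1: Generator produces [0, 2, 4, 6].
Step 2: next(it) consumes first element (0).
Step 3: list(it) collects remaining: [2, 4, 6].
Therefore result = [2, 4, 6].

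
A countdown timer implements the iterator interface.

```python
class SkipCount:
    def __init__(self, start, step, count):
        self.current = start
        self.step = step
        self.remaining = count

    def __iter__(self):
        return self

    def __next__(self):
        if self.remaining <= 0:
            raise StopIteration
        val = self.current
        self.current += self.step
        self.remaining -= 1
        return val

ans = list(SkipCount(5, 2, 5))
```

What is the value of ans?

Step 1: SkipCount starts at 5, increments by 2, for 5 steps:
  Yield 5, then current += 2
  Yield 7, then current += 2
  Yield 9, then current += 2
  Yield 11, then current += 2
  Yield 13, then current += 2
Therefore ans = [5, 7, 9, 11, 13].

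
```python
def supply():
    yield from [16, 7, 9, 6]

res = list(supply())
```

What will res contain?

Step 1: yield from delegates to the iterable, yielding each element.
Step 2: Collected values: [16, 7, 9, 6].
Therefore res = [16, 7, 9, 6].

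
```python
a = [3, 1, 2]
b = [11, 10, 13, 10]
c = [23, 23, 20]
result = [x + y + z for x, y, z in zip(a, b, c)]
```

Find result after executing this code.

Step 1: zip three lists (truncates to shortest, len=3):
  3 + 11 + 23 = 37
  1 + 10 + 23 = 34
  2 + 13 + 20 = 35
Therefore result = [37, 34, 35].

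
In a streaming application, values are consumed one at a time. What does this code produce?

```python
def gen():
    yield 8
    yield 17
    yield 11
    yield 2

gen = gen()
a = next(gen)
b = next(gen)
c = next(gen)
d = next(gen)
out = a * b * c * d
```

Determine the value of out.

Step 1: Create generator and consume all values:
  a = next(gen) = 8
  b = next(gen) = 17
  c = next(gen) = 11
  d = next(gen) = 2
Step 2: out = 8 * 17 * 11 * 2 = 2992.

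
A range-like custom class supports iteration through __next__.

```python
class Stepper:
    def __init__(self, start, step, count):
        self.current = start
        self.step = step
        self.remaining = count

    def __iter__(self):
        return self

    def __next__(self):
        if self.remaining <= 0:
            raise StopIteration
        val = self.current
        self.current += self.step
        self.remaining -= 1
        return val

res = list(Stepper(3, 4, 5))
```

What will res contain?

Step 1: Stepper starts at 3, increments by 4, for 5 steps:
  Yield 3, then current += 4
  Yield 7, then current += 4
  Yield 11, then current += 4
  Yield 15, then current += 4
  Yield 19, then current += 4
Therefore res = [3, 7, 11, 15, 19].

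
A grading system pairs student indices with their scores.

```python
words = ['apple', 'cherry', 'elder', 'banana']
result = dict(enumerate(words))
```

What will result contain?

Step 1: enumerate pairs indices with words:
  0 -> 'apple'
  1 -> 'cherry'
  2 -> 'elder'
  3 -> 'banana'
Therefore result = {0: 'apple', 1: 'cherry', 2: 'elder', 3: 'banana'}.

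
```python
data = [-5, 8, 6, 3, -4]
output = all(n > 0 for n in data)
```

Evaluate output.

Step 1: Check n > 0 for each element in [-5, 8, 6, 3, -4]:
  -5 > 0: False
  8 > 0: True
  6 > 0: True
  3 > 0: True
  -4 > 0: False
Step 2: all() returns False.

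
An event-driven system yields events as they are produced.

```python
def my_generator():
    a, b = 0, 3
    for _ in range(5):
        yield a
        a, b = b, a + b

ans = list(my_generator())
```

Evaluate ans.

Step 1: Fibonacci-like sequence starting with a=0, b=3:
  Iteration 1: yield a=0, then a,b = 3,3
  Iteration 2: yield a=3, then a,b = 3,6
  Iteration 3: yield a=3, then a,b = 6,9
  Iteration 4: yield a=6, then a,b = 9,15
  Iteration 5: yield a=9, then a,b = 15,24
Therefore ans = [0, 3, 3, 6, 9].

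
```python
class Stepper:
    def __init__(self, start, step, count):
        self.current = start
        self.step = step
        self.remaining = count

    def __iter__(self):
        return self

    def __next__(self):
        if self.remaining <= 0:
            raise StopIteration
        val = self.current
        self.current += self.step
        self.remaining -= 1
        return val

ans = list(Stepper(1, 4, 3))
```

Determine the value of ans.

Step 1: Stepper starts at 1, increments by 4, for 3 steps:
  Yield 1, then current += 4
  Yield 5, then current += 4
  Yield 9, then current += 4
Therefore ans = [1, 5, 9].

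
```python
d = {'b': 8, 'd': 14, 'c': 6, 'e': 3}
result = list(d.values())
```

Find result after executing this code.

Step 1: d.values() returns the dictionary values in insertion order.
Therefore result = [8, 14, 6, 3].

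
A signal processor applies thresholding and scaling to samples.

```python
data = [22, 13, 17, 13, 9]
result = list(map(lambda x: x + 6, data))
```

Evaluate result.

Step 1: Apply lambda x: x + 6 to each element:
  22 -> 28
  13 -> 19
  17 -> 23
  13 -> 19
  9 -> 15
Therefore result = [28, 19, 23, 19, 15].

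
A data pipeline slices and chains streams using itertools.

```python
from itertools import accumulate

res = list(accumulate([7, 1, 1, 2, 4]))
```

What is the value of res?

Step 1: accumulate computes running sums:
  + 7 = 7
  + 1 = 8
  + 1 = 9
  + 2 = 11
  + 4 = 15
Therefore res = [7, 8, 9, 11, 15].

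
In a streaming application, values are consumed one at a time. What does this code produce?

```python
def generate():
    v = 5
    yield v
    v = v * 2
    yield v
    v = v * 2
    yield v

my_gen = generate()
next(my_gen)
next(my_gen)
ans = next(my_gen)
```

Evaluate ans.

Step 1: Trace through generator execution:
  Yield 1: v starts at 5, yield 5
  Yield 2: v = 5 * 2 = 10, yield 10
  Yield 3: v = 10 * 2 = 20, yield 20
Step 2: First next() gets 5, second next() gets the second value, third next() yields 20.
Therefore ans = 20.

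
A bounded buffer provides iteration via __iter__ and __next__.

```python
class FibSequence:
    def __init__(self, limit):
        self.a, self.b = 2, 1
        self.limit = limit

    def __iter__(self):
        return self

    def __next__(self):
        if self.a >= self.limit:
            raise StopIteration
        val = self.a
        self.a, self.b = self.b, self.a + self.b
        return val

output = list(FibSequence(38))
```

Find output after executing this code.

Step 1: Fibonacci-like sequence (a=2, b=1) until >= 38:
  Yield 2, then a,b = 1,3
  Yield 1, then a,b = 3,4
  Yield 3, then a,b = 4,7
  Yield 4, then a,b = 7,11
  Yield 7, then a,b = 11,18
  Yield 11, then a,b = 18,29
  Yield 18, then a,b = 29,47
  Yield 29, then a,b = 47,76
Step 2: 47 >= 38, stop.
Therefore output = [2, 1, 3, 4, 7, 11, 18, 29].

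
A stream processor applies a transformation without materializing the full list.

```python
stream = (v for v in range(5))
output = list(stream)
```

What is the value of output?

Step 1: Generator expression iterates range(5): [0, 1, 2, 3, 4].
Step 2: list() collects all values.
Therefore output = [0, 1, 2, 3, 4].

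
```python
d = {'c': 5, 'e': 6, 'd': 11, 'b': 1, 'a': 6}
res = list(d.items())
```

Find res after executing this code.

Step 1: d.items() returns (key, value) pairs in insertion order.
Therefore res = [('c', 5), ('e', 6), ('d', 11), ('b', 1), ('a', 6)].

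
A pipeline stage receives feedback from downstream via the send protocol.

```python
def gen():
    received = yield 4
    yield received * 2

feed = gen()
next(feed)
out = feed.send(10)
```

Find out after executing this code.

Step 1: next(feed) advances to first yield, producing 4.
Step 2: send(10) resumes, received = 10.
Step 3: yield received * 2 = 10 * 2 = 20.
Therefore out = 20.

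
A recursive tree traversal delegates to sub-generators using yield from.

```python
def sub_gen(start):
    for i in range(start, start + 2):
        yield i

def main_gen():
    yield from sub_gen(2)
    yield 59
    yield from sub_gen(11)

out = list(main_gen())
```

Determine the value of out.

Step 1: main_gen() delegates to sub_gen(2):
  yield 2
  yield 3
Step 2: yield 59
Step 3: Delegates to sub_gen(11):
  yield 11
  yield 12
Therefore out = [2, 3, 59, 11, 12].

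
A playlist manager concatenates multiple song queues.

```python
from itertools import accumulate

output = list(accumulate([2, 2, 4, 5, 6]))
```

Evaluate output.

Step 1: accumulate computes running sums:
  + 2 = 2
  + 2 = 4
  + 4 = 8
  + 5 = 13
  + 6 = 19
Therefore output = [2, 4, 8, 13, 19].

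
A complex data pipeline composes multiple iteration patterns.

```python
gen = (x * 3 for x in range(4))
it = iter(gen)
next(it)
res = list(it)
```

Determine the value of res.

Step 1: Generator produces [0, 3, 6, 9].
Step 2: next(it) consumes first element (0).
Step 3: list(it) collects remaining: [3, 6, 9].
Therefore res = [3, 6, 9].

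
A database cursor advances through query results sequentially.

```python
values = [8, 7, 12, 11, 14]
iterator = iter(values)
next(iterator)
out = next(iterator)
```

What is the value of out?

Step 1: Create iterator over [8, 7, 12, 11, 14].
Step 2: next() consumes 8.
Step 3: next() returns 7.
Therefore out = 7.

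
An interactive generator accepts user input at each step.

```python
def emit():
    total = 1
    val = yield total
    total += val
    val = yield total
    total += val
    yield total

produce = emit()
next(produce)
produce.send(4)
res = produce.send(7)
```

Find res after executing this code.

Step 1: next() -> yield total=1.
Step 2: send(4) -> val=4, total = 1+4 = 5, yield 5.
Step 3: send(7) -> val=7, total = 5+7 = 12, yield 12.
Therefore res = 12.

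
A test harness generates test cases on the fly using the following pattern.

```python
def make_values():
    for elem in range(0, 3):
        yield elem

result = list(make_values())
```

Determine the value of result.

Step 1: The generator yields each value from range(0, 3).
Step 2: list() consumes all yields: [0, 1, 2].
Therefore result = [0, 1, 2].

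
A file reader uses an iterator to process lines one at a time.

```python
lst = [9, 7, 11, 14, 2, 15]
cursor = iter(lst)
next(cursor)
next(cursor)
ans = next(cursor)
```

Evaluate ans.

Step 1: Create iterator over [9, 7, 11, 14, 2, 15].
Step 2: next() consumes 9.
Step 3: next() consumes 7.
Step 4: next() returns 11.
Therefore ans = 11.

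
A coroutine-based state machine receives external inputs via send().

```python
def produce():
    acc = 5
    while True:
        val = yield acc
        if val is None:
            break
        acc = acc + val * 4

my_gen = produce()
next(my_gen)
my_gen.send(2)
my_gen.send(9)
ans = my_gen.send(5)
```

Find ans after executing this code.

Step 1: next() -> yield acc=5.
Step 2: send(2) -> val=2, acc = 5 + 2*4 = 13, yield 13.
Step 3: send(9) -> val=9, acc = 13 + 9*4 = 49, yield 49.
Step 4: send(5) -> val=5, acc = 49 + 5*4 = 69, yield 69.
Therefore ans = 69.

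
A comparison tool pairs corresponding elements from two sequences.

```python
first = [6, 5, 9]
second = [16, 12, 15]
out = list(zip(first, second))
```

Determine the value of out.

Step 1: zip pairs elements at same index:
  Index 0: (6, 16)
  Index 1: (5, 12)
  Index 2: (9, 15)
Therefore out = [(6, 16), (5, 12), (9, 15)].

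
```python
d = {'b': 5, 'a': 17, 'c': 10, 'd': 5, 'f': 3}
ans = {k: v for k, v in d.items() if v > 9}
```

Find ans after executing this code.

Step 1: Filter items where value > 9:
  'b': 5 <= 9: removed
  'a': 17 > 9: kept
  'c': 10 > 9: kept
  'd': 5 <= 9: removed
  'f': 3 <= 9: removed
Therefore ans = {'a': 17, 'c': 10}.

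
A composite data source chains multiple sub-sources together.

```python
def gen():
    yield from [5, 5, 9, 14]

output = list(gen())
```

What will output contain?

Step 1: yield from delegates to the iterable, yielding each element.
Step 2: Collected values: [5, 5, 9, 14].
Therefore output = [5, 5, 9, 14].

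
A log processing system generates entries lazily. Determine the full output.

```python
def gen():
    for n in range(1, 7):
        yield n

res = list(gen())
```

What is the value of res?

Step 1: The generator yields each value from range(1, 7).
Step 2: list() consumes all yields: [1, 2, 3, 4, 5, 6].
Therefore res = [1, 2, 3, 4, 5, 6].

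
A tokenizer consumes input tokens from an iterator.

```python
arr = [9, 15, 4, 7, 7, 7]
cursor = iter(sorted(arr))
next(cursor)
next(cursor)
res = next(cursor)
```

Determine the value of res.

Step 1: sorted([9, 15, 4, 7, 7, 7]) = [4, 7, 7, 7, 9, 15].
Step 2: Create iterator and skip 2 elements.
Step 3: next() returns 7.
Therefore res = 7.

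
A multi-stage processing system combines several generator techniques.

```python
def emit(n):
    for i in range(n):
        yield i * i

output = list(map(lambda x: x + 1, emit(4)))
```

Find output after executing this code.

Step 1: emit(4) yields squares: [0, 1, 4, 9].
Step 2: map adds 1 to each: [1, 2, 5, 10].
Therefore output = [1, 2, 5, 10].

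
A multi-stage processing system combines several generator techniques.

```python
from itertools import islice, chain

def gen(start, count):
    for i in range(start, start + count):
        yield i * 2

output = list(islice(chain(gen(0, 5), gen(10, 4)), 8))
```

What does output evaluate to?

Step 1: gen(0, 5) yields [0, 2, 4, 6, 8].
Step 2: gen(10, 4) yields [20, 22, 24, 26].
Step 3: chain concatenates: [0, 2, 4, 6, 8, 20, 22, 24, 26].
Step 4: islice takes first 8: [0, 2, 4, 6, 8, 20, 22, 24].
Therefore output = [0, 2, 4, 6, 8, 20, 22, 24].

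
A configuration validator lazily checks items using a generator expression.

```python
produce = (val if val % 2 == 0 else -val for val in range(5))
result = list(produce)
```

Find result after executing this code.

Step 1: For each val in range(5), yield val if even, else -val:
  val=0: even, yield 0
  val=1: odd, yield -1
  val=2: even, yield 2
  val=3: odd, yield -3
  val=4: even, yield 4
Therefore result = [0, -1, 2, -3, 4].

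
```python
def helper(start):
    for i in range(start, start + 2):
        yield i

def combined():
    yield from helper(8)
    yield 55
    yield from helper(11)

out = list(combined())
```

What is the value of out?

Step 1: combined() delegates to helper(8):
  yield 8
  yield 9
Step 2: yield 55
Step 3: Delegates to helper(11):
  yield 11
  yield 12
Therefore out = [8, 9, 55, 11, 12].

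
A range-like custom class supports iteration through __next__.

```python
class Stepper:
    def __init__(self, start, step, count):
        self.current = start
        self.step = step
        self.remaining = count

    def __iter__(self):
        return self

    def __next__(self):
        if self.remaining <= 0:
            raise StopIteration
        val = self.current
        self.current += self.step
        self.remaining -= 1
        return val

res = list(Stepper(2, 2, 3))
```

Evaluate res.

Step 1: Stepper starts at 2, increments by 2, for 3 steps:
  Yield 2, then current += 2
  Yield 4, then current += 2
  Yield 6, then current += 2
Therefore res = [2, 4, 6].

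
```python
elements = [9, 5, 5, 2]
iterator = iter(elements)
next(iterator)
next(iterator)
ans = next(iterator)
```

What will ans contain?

Step 1: Create iterator over [9, 5, 5, 2].
Step 2: next() consumes 9.
Step 3: next() consumes 5.
Step 4: next() returns 5.
Therefore ans = 5.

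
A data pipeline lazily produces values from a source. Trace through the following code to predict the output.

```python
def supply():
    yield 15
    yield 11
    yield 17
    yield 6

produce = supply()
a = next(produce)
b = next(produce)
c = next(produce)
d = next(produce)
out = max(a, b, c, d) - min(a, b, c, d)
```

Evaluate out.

Step 1: Create generator and consume all values:
  a = next(produce) = 15
  b = next(produce) = 11
  c = next(produce) = 17
  d = next(produce) = 6
Step 2: max = 17, min = 6, out = 17 - 6 = 11.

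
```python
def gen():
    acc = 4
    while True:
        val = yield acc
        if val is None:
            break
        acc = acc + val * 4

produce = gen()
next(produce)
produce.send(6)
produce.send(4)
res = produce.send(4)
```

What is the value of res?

Step 1: next() -> yield acc=4.
Step 2: send(6) -> val=6, acc = 4 + 6*4 = 28, yield 28.
Step 3: send(4) -> val=4, acc = 28 + 4*4 = 44, yield 44.
Step 4: send(4) -> val=4, acc = 44 + 4*4 = 60, yield 60.
Therefore res = 60.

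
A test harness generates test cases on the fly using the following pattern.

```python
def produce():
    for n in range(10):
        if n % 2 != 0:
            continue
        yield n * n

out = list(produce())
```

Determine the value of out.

Step 1: Only yield n**2 when n is divisible by 2:
  n=0: 0 % 2 == 0, yield 0**2 = 0
  n=2: 2 % 2 == 0, yield 2**2 = 4
  n=4: 4 % 2 == 0, yield 4**2 = 16
  n=6: 6 % 2 == 0, yield 6**2 = 36
  n=8: 8 % 2 == 0, yield 8**2 = 64
Therefore out = [0, 4, 16, 36, 64].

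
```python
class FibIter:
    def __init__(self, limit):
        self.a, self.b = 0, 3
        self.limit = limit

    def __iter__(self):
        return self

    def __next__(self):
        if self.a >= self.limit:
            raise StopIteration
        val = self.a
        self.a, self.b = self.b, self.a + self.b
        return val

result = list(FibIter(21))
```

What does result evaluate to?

Step 1: Fibonacci-like sequence (a=0, b=3) until >= 21:
  Yield 0, then a,b = 3,3
  Yield 3, then a,b = 3,6
  Yield 3, then a,b = 6,9
  Yield 6, then a,b = 9,15
  Yield 9, then a,b = 15,24
  Yield 15, then a,b = 24,39
Step 2: 24 >= 21, stop.
Therefore result = [0, 3, 3, 6, 9, 15].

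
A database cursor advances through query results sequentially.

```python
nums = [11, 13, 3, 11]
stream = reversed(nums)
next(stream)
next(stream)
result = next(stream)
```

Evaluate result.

Step 1: reversed([11, 13, 3, 11]) gives iterator: [11, 3, 13, 11].
Step 2: First next() = 11, second next() = 3.
Step 3: Third next() = 13.
Therefore result = 13.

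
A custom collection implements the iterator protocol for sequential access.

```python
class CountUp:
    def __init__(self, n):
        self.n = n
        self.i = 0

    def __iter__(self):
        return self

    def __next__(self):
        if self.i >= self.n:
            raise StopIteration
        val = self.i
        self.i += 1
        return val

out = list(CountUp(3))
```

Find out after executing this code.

Step 1: CountUp(3) creates an iterator counting 0 to 2.
Step 2: list() consumes all values: [0, 1, 2].
Therefore out = [0, 1, 2].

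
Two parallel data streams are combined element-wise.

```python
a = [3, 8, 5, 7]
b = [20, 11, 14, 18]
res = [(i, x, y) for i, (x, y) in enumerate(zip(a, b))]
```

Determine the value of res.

Step 1: enumerate(zip(a, b)) gives index with paired elements:
  i=0: (3, 20)
  i=1: (8, 11)
  i=2: (5, 14)
  i=3: (7, 18)
Therefore res = [(0, 3, 20), (1, 8, 11), (2, 5, 14), (3, 7, 18)].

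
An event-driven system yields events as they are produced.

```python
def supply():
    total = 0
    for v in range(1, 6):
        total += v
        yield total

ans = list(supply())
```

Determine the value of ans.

Step 1: Generator accumulates running sum:
  v=1: total = 1, yield 1
  v=2: total = 3, yield 3
  v=3: total = 6, yield 6
  v=4: total = 10, yield 10
  v=5: total = 15, yield 15
Therefore ans = [1, 3, 6, 10, 15].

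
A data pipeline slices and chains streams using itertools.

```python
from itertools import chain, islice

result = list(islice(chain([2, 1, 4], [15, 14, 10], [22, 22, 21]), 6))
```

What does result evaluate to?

Step 1: chain([2, 1, 4], [15, 14, 10], [22, 22, 21]) = [2, 1, 4, 15, 14, 10, 22, 22, 21].
Step 2: islice takes first 6 elements: [2, 1, 4, 15, 14, 10].
Therefore result = [2, 1, 4, 15, 14, 10].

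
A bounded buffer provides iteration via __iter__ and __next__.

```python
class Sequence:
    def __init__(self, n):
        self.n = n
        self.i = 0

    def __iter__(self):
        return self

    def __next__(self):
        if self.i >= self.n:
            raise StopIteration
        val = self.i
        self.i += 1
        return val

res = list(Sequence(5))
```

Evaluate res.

Step 1: Sequence(5) creates an iterator counting 0 to 4.
Step 2: list() consumes all values: [0, 1, 2, 3, 4].
Therefore res = [0, 1, 2, 3, 4].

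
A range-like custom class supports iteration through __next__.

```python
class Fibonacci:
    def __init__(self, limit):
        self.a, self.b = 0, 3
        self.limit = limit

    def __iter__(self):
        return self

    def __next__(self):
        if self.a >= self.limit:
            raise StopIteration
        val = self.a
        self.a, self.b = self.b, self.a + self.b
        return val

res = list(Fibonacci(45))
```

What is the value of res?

Step 1: Fibonacci-like sequence (a=0, b=3) until >= 45:
  Yield 0, then a,b = 3,3
  Yield 3, then a,b = 3,6
  Yield 3, then a,b = 6,9
  Yield 6, then a,b = 9,15
  Yield 9, then a,b = 15,24
  Yield 15, then a,b = 24,39
  Yield 24, then a,b = 39,63
  Yield 39, then a,b = 63,102
Step 2: 63 >= 45, stop.
Therefore res = [0, 3, 3, 6, 9, 15, 24, 39].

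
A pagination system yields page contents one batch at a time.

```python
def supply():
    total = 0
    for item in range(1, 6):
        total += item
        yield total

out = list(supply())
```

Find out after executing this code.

Step 1: Generator accumulates running sum:
  item=1: total = 1, yield 1
  item=2: total = 3, yield 3
  item=3: total = 6, yield 6
  item=4: total = 10, yield 10
  item=5: total = 15, yield 15
Therefore out = [1, 3, 6, 10, 15].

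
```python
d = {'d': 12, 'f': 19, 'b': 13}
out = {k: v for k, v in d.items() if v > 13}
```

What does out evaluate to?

Step 1: Filter items where value > 13:
  'd': 12 <= 13: removed
  'f': 19 > 13: kept
  'b': 13 <= 13: removed
Therefore out = {'f': 19}.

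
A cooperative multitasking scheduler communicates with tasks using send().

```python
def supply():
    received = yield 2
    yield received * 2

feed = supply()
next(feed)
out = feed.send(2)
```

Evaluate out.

Step 1: next(feed) advances to first yield, producing 2.
Step 2: send(2) resumes, received = 2.
Step 3: yield received * 2 = 2 * 2 = 4.
Therefore out = 4.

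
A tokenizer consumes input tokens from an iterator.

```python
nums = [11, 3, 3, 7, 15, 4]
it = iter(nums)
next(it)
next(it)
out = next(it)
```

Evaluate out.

Step 1: Create iterator over [11, 3, 3, 7, 15, 4].
Step 2: next() consumes 11.
Step 3: next() consumes 3.
Step 4: next() returns 3.
Therefore out = 3.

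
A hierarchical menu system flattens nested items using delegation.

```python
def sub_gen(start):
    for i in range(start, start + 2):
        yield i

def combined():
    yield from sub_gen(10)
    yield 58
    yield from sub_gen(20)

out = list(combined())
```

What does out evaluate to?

Step 1: combined() delegates to sub_gen(10):
  yield 10
  yield 11
Step 2: yield 58
Step 3: Delegates to sub_gen(20):
  yield 20
  yield 21
Therefore out = [10, 11, 58, 20, 21].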